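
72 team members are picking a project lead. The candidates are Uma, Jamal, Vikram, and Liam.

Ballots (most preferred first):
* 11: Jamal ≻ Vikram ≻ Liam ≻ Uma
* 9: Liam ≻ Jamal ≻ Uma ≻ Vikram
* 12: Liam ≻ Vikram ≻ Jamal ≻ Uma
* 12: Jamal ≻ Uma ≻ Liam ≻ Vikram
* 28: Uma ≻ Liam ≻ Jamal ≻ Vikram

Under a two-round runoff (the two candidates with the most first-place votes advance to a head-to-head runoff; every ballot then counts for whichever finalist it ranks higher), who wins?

Jamal

Round 1 first-place votes: Uma 28, Jamal 23, Vikram 0, Liam 21. Uma and Jamal advance.
Runoff: Uma is ranked above Jamal on 28 ballots, Jamal above Uma on 44.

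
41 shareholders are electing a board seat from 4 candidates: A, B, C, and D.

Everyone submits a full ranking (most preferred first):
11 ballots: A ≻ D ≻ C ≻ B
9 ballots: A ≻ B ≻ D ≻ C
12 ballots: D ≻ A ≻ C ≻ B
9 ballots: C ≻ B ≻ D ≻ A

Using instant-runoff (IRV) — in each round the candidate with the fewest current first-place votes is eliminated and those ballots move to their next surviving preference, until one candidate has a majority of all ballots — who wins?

Round 1: A 20, B 0, C 9, D 12. B eliminated.
Round 2: A 20, C 9, D 12. C eliminated.
Round 3: A 20, D 21. D has a majority (≥21).

D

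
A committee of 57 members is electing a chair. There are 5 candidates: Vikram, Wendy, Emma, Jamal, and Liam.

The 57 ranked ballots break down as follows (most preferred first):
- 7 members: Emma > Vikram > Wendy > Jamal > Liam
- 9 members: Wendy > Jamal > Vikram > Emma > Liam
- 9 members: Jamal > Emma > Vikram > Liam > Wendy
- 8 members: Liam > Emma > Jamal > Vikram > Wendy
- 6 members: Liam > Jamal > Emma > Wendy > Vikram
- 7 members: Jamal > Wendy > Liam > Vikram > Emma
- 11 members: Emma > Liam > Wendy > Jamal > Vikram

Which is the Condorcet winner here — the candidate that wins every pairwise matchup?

Jamal vs Vikram: 50–7
Jamal vs Wendy: 30–27
Jamal vs Emma: 31–26
Jamal vs Liam: 32–25
Jamal beats every other candidate.

Jamal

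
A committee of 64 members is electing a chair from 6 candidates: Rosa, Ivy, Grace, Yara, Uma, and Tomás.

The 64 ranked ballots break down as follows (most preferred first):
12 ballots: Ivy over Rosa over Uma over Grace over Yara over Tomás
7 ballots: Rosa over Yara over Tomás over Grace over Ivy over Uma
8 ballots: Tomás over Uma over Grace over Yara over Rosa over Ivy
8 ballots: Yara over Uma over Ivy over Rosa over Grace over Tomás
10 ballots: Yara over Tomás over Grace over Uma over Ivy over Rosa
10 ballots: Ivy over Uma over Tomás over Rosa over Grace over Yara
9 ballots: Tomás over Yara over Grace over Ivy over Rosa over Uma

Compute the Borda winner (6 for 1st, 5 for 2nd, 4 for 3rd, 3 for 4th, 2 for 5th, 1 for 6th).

Yara

Rosa: 12×5 + 7×6 + 8×2 + 8×3 + 10×1 + 10×3 + 9×2 = 200
Ivy: 12×6 + 7×2 + 8×1 + 8×4 + 10×2 + 10×6 + 9×3 = 233
Grace: 12×3 + 7×3 + 8×4 + 8×2 + 10×4 + 10×2 + 9×4 = 201
Yara: 12×2 + 7×5 + 8×3 + 8×6 + 10×6 + 10×1 + 9×5 = 246
Uma: 12×4 + 7×1 + 8×5 + 8×5 + 10×3 + 10×5 + 9×1 = 224
Tomás: 12×1 + 7×4 + 8×6 + 8×1 + 10×5 + 10×4 + 9×6 = 240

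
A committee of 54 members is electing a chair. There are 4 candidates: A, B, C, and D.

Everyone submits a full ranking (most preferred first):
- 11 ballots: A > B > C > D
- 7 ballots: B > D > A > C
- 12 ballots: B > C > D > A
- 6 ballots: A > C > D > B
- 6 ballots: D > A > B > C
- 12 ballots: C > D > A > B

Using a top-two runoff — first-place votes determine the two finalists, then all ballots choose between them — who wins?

A

Round 1 first-place votes: A 17, B 19, C 12, D 6. B and A advance.
Runoff: B is ranked above A on 19 ballots, A above B on 35.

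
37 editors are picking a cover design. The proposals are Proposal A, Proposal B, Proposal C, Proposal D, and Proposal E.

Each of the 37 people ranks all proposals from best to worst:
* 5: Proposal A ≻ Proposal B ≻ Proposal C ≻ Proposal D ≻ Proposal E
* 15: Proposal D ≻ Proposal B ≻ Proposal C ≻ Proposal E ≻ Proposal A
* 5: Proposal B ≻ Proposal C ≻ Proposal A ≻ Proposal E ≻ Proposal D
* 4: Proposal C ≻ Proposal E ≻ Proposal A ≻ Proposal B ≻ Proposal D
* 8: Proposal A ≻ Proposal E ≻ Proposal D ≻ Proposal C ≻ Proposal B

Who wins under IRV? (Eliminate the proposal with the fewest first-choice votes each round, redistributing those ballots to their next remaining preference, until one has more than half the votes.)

Proposal A

Round 1: Proposal A 13, Proposal B 5, Proposal C 4, Proposal D 15, Proposal E 0. Proposal E eliminated.
Round 2: Proposal A 13, Proposal B 5, Proposal C 4, Proposal D 15. Proposal C eliminated.
Round 3: Proposal A 17, Proposal B 5, Proposal D 15. Proposal B eliminated.
Round 4: Proposal A 22, Proposal D 15. Proposal A has a majority (≥19).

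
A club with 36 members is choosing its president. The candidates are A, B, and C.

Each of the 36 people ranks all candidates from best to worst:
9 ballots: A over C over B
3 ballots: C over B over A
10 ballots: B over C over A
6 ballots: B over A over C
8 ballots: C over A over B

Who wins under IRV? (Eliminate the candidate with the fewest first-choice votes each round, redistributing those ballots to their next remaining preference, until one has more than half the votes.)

C

Round 1: A 9, B 16, C 11. A eliminated.
Round 2: B 16, C 20. C has a majority (≥19).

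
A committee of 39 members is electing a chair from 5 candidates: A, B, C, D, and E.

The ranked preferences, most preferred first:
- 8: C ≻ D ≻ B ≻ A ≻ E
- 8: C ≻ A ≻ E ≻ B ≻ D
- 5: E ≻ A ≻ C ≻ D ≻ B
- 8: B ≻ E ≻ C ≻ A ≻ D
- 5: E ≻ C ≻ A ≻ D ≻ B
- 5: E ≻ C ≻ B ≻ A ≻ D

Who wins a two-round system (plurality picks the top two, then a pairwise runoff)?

E

Round 1 first-place votes: A 0, B 8, C 16, D 0, E 15. C and E advance.
Runoff: C is ranked above E on 16 ballots, E above C on 23.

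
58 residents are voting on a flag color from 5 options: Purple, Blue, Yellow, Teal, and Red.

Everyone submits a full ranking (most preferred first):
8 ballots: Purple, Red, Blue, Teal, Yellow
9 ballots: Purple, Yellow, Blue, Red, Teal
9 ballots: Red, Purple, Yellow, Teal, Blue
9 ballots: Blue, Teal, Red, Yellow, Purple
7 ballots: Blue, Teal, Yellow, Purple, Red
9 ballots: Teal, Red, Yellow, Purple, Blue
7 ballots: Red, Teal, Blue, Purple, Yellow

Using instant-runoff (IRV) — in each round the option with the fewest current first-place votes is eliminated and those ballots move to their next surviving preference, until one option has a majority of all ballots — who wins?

Red

Round 1: Purple 17, Blue 16, Yellow 0, Teal 9, Red 16. Yellow eliminated.
Round 2: Purple 17, Blue 16, Teal 9, Red 16. Teal eliminated.
Round 3: Purple 17, Blue 16, Red 25. Blue eliminated.
Round 4: Purple 24, Red 34. Red has a majority (≥30).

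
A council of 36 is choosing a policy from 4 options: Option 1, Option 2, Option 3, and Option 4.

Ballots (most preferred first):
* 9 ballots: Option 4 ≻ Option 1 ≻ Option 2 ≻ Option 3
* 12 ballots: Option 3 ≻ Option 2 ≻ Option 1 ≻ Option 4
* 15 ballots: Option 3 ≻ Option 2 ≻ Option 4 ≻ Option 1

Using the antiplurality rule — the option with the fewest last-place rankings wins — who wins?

Last-place votes: Option 1 15, Option 2 0, Option 3 9, Option 4 12.

Option 2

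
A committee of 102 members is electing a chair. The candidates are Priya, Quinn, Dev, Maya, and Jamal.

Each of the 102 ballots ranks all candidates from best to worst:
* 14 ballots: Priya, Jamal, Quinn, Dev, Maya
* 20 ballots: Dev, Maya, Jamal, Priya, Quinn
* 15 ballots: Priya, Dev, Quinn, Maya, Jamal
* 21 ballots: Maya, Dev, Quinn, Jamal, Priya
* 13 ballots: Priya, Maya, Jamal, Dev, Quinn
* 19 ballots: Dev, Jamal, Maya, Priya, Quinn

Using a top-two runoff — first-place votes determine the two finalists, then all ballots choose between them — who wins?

Round 1 first-place votes: Priya 42, Quinn 0, Dev 39, Maya 21, Jamal 0. Priya and Dev advance.
Runoff: Priya is ranked above Dev on 42 ballots, Dev above Priya on 60.

Dev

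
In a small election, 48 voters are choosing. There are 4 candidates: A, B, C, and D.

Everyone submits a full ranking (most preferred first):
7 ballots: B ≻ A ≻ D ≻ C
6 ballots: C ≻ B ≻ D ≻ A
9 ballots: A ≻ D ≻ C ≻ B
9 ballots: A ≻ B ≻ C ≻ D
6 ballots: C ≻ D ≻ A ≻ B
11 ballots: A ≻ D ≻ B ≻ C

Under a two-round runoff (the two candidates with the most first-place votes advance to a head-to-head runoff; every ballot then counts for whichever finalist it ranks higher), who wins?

Round 1 first-place votes: A 29, B 7, C 12, D 0. A and C advance.
Runoff: A is ranked above C on 36 ballots, C above A on 12.

A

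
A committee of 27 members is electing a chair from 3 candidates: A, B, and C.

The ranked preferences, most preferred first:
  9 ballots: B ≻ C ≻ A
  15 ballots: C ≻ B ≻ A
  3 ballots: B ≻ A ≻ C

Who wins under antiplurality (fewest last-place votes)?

Last-place votes: A 24, B 0, C 3.

B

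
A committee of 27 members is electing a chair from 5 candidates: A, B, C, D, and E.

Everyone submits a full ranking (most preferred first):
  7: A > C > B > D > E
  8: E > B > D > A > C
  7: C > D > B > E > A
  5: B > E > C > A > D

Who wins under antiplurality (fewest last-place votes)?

Last-place votes: A 7, B 0, C 8, D 5, E 7.

B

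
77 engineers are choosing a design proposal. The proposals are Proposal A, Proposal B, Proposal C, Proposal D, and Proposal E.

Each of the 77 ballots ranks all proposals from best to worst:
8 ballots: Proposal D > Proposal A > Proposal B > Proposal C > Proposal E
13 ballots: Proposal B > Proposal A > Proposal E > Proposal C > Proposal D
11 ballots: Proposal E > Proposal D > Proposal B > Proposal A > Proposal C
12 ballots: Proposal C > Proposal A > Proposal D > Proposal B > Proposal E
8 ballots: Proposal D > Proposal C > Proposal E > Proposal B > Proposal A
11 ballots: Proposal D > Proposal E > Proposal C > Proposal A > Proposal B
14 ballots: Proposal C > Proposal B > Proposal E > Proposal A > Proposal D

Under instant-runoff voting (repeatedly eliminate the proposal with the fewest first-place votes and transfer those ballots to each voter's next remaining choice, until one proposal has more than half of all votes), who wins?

Round 1: Proposal A 0, Proposal B 13, Proposal C 26, Proposal D 27, Proposal E 11. Proposal A eliminated.
Round 2: Proposal B 13, Proposal C 26, Proposal D 27, Proposal E 11. Proposal E eliminated.
Round 3: Proposal B 13, Proposal C 26, Proposal D 38. Proposal B eliminated.
Round 4: Proposal C 39, Proposal D 38. Proposal C has a majority (≥39).

Proposal C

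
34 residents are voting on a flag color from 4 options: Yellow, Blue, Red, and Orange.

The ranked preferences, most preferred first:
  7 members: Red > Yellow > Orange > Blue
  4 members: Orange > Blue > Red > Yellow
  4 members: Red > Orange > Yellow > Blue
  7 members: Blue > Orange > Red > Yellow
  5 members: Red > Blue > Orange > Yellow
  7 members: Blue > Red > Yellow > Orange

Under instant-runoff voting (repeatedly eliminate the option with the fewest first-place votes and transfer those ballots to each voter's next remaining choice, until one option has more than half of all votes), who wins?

Round 1: Yellow 0, Blue 14, Red 16, Orange 4. Yellow eliminated.
Round 2: Blue 14, Red 16, Orange 4. Orange eliminated.
Round 3: Blue 18, Red 16. Blue has a majority (≥18).

Blue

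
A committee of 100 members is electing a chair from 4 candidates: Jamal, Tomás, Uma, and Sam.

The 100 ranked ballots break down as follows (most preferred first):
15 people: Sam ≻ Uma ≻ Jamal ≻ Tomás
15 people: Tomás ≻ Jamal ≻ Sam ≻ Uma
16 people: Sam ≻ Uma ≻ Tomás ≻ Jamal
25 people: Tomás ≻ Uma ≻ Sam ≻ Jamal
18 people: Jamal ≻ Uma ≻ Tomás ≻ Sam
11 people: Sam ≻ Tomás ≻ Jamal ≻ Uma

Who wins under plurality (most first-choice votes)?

First-place votes: Jamal 18, Tomás 40, Uma 0, Sam 42.

Sam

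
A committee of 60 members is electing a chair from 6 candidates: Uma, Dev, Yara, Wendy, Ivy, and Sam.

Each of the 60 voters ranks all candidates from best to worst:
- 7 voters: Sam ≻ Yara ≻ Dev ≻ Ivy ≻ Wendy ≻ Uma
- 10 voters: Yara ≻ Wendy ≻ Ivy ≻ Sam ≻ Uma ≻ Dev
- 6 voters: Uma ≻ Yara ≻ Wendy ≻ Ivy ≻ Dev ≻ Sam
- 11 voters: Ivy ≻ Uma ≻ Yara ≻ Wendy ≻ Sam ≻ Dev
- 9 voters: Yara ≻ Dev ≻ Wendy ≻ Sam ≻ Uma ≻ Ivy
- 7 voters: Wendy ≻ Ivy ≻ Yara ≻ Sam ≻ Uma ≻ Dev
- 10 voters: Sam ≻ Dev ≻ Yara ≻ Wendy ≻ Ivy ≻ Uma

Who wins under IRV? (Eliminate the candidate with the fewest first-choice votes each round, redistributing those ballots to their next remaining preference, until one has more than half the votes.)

Yara

Round 1: Uma 6, Dev 0, Yara 19, Wendy 7, Ivy 11, Sam 17. Dev eliminated.
Round 2: Uma 6, Yara 19, Wendy 7, Ivy 11, Sam 17. Uma eliminated.
Round 3: Yara 25, Wendy 7, Ivy 11, Sam 17. Wendy eliminated.
Round 4: Yara 25, Ivy 18, Sam 17. Sam eliminated.
Round 5: Yara 42, Ivy 18. Yara has a majority (≥31).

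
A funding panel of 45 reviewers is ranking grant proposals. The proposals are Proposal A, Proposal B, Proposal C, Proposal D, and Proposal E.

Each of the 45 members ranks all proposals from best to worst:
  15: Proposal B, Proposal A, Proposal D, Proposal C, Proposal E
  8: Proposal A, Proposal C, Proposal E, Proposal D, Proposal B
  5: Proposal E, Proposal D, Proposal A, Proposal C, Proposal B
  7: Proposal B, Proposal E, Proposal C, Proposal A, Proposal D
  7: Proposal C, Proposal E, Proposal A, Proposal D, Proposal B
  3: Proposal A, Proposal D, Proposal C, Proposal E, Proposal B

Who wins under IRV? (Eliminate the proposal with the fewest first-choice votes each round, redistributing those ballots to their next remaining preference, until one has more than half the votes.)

Proposal A

Round 1: Proposal A 11, Proposal B 22, Proposal C 7, Proposal D 0, Proposal E 5. Proposal D eliminated.
Round 2: Proposal A 11, Proposal B 22, Proposal C 7, Proposal E 5. Proposal E eliminated.
Round 3: Proposal A 16, Proposal B 22, Proposal C 7. Proposal C eliminated.
Round 4: Proposal A 23, Proposal B 22. Proposal A has a majority (≥23).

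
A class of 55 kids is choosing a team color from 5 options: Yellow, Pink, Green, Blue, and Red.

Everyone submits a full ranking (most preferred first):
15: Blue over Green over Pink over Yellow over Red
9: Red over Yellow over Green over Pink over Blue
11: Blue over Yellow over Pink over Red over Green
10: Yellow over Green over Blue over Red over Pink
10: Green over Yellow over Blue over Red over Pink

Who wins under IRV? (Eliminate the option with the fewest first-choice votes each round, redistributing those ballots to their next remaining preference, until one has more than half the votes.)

Yellow

Round 1: Yellow 10, Pink 0, Green 10, Blue 26, Red 9. Pink eliminated.
Round 2: Yellow 10, Green 10, Blue 26, Red 9. Red eliminated.
Round 3: Yellow 19, Green 10, Blue 26. Green eliminated.
Round 4: Yellow 29, Blue 26. Yellow has a majority (≥28).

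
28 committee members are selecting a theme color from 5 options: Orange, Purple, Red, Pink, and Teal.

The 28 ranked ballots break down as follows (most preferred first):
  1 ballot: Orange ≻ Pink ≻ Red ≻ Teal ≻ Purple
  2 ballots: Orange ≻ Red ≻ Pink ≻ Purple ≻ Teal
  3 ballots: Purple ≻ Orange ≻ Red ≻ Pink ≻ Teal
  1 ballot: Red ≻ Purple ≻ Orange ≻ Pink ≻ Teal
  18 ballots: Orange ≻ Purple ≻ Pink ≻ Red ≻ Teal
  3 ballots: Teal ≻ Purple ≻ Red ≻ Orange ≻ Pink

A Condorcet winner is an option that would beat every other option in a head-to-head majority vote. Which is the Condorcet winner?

Orange

Orange vs Purple: 21–7
Orange vs Red: 24–4
Orange vs Pink: 28–0
Orange vs Teal: 25–3
Orange beats every other option.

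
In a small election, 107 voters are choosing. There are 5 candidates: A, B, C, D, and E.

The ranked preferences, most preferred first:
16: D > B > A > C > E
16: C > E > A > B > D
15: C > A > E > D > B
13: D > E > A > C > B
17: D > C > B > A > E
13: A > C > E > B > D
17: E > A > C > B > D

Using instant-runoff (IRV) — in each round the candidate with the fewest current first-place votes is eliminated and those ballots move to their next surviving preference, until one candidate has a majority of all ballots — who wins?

C

Round 1: A 13, B 0, C 31, D 46, E 17. B eliminated.
Round 2: A 13, C 31, D 46, E 17. A eliminated.
Round 3: C 44, D 46, E 17. E eliminated.
Round 4: C 61, D 46. C has a majority (≥54).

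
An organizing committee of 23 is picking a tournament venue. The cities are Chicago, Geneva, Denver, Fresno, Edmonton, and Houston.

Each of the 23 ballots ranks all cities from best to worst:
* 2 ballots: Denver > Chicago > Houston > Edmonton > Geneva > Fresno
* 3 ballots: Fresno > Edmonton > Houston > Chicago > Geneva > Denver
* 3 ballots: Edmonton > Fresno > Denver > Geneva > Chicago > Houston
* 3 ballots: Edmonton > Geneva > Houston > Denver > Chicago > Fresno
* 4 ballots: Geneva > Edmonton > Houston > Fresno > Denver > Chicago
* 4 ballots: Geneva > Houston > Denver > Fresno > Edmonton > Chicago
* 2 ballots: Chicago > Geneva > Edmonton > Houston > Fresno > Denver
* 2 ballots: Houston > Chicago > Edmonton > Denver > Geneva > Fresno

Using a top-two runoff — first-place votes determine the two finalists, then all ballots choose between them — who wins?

Edmonton

Round 1 first-place votes: Chicago 2, Geneva 8, Denver 2, Fresno 3, Edmonton 6, Houston 2. Geneva and Edmonton advance.
Runoff: Geneva is ranked above Edmonton on 10 ballots, Edmonton above Geneva on 13.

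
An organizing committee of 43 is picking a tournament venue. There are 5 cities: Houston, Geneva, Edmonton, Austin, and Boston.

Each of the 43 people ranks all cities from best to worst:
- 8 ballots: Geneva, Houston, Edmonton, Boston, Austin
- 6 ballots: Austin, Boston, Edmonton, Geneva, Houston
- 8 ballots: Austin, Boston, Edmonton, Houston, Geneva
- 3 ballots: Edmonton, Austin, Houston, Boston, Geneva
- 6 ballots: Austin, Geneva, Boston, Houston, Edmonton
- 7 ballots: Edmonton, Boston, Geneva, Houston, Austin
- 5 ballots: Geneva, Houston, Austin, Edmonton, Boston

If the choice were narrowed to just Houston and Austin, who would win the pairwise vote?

Houston is ranked above Austin on 20 ballots; Austin above Houston on 23.

Austin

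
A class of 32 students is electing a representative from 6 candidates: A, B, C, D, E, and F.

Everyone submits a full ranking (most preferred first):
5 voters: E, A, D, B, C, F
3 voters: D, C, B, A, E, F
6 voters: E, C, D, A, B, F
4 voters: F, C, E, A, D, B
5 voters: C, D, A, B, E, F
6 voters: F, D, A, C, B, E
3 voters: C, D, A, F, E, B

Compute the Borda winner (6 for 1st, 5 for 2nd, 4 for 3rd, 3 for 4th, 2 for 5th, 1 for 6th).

C

A: 5×5 + 3×3 + 6×3 + 4×3 + 5×4 + 6×4 + 3×4 = 120
B: 5×3 + 3×4 + 6×2 + 4×1 + 5×3 + 6×2 + 3×1 = 73
C: 5×2 + 3×5 + 6×5 + 4×5 + 5×6 + 6×3 + 3×6 = 141
D: 5×4 + 3×6 + 6×4 + 4×2 + 5×5 + 6×5 + 3×5 = 140
E: 5×6 + 3×2 + 6×6 + 4×4 + 5×2 + 6×1 + 3×2 = 110
F: 5×1 + 3×1 + 6×1 + 4×6 + 5×1 + 6×6 + 3×3 = 88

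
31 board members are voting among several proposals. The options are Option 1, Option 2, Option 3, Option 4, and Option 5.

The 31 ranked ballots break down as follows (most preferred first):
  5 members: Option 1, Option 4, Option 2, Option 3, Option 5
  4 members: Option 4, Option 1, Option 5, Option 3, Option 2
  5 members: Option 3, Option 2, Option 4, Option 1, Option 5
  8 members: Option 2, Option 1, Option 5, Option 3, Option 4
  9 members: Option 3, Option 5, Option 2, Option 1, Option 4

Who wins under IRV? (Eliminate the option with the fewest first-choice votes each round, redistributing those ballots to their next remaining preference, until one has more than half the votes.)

Round 1: Option 1 5, Option 2 8, Option 3 14, Option 4 4, Option 5 0. Option 5 eliminated.
Round 2: Option 1 5, Option 2 8, Option 3 14, Option 4 4. Option 4 eliminated.
Round 3: Option 1 9, Option 2 8, Option 3 14. Option 2 eliminated.
Round 4: Option 1 17, Option 3 14. Option 1 has a majority (≥16).

Option 1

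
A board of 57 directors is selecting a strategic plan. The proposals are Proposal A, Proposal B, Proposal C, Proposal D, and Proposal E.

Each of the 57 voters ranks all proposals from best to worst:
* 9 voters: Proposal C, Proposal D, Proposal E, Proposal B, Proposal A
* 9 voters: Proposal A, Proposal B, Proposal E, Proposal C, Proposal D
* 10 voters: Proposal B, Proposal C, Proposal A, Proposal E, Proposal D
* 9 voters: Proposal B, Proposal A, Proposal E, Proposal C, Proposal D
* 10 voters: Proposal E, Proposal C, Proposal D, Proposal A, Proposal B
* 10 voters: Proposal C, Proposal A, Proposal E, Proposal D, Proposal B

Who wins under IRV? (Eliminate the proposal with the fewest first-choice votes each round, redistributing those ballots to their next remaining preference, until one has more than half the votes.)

Proposal C

Round 1: Proposal A 9, Proposal B 19, Proposal C 19, Proposal D 0, Proposal E 10. Proposal D eliminated.
Round 2: Proposal A 9, Proposal B 19, Proposal C 19, Proposal E 10. Proposal A eliminated.
Round 3: Proposal B 28, Proposal C 19, Proposal E 10. Proposal E eliminated.
Round 4: Proposal B 28, Proposal C 29. Proposal C has a majority (≥29).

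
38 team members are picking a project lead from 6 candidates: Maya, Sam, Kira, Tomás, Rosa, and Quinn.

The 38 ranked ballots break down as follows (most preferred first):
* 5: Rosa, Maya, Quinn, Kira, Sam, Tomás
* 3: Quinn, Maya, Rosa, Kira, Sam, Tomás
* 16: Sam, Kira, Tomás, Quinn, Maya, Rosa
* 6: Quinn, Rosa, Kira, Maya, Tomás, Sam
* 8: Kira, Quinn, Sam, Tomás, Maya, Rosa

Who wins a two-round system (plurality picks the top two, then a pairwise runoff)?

Quinn

Round 1 first-place votes: Maya 0, Sam 16, Kira 8, Tomás 0, Rosa 5, Quinn 9. Sam and Quinn advance.
Runoff: Sam is ranked above Quinn on 16 ballots, Quinn above Sam on 22.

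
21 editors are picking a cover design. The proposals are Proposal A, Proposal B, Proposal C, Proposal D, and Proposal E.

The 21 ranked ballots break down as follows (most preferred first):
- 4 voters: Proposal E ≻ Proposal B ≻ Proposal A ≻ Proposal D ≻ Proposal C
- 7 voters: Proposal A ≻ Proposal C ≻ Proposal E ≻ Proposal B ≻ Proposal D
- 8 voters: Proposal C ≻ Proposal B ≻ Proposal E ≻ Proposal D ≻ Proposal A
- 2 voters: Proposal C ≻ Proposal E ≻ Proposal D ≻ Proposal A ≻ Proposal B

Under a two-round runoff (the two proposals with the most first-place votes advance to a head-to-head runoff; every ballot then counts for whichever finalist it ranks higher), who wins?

Proposal A

Round 1 first-place votes: Proposal A 7, Proposal B 0, Proposal C 10, Proposal D 0, Proposal E 4. Proposal C and Proposal A advance.
Runoff: Proposal C is ranked above Proposal A on 10 ballots, Proposal A above Proposal C on 11.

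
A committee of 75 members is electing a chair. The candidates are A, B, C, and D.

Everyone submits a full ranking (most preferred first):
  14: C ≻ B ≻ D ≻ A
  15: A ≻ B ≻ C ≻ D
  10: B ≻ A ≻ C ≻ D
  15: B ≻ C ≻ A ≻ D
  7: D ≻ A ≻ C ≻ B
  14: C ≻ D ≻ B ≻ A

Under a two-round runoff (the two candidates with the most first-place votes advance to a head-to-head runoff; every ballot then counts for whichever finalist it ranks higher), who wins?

B

Round 1 first-place votes: A 15, B 25, C 28, D 7. C and B advance.
Runoff: C is ranked above B on 35 ballots, B above C on 40.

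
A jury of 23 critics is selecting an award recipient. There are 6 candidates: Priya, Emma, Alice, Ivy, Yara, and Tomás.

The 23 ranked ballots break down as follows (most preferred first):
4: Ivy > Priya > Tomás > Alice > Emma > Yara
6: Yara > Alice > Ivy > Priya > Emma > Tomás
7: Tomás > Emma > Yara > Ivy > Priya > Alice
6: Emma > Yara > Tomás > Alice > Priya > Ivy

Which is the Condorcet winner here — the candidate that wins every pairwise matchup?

Emma vs Priya: 13–10
Emma vs Alice: 13–10
Emma vs Ivy: 13–10
Emma vs Yara: 17–6
Emma vs Tomás: 12–11
Emma beats every other candidate.

Emma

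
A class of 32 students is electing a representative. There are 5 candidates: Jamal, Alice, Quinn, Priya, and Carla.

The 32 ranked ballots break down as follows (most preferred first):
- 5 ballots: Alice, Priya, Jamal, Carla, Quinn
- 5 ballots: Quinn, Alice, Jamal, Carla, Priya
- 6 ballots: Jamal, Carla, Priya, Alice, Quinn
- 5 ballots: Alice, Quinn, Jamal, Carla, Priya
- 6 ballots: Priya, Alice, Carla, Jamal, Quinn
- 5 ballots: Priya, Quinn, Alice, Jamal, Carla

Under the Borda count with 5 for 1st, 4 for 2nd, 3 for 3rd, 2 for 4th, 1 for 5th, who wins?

Jamal: 5×3 + 5×3 + 6×5 + 5×3 + 6×2 + 5×2 = 97
Alice: 5×5 + 5×4 + 6×2 + 5×5 + 6×4 + 5×3 = 121
Quinn: 5×1 + 5×5 + 6×1 + 5×4 + 6×1 + 5×4 = 82
Priya: 5×4 + 5×1 + 6×3 + 5×1 + 6×5 + 5×5 = 103
Carla: 5×2 + 5×2 + 6×4 + 5×2 + 6×3 + 5×1 = 77

Alice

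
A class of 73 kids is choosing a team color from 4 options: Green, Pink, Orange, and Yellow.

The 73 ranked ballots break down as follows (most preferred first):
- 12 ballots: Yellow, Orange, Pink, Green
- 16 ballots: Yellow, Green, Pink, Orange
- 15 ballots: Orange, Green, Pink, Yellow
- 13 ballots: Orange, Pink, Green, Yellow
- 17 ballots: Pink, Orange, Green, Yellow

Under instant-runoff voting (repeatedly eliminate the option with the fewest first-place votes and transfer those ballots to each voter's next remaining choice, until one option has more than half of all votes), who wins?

Round 1: Green 0, Pink 17, Orange 28, Yellow 28. Green eliminated.
Round 2: Pink 17, Orange 28, Yellow 28. Pink eliminated.
Round 3: Orange 45, Yellow 28. Orange has a majority (≥37).

Orange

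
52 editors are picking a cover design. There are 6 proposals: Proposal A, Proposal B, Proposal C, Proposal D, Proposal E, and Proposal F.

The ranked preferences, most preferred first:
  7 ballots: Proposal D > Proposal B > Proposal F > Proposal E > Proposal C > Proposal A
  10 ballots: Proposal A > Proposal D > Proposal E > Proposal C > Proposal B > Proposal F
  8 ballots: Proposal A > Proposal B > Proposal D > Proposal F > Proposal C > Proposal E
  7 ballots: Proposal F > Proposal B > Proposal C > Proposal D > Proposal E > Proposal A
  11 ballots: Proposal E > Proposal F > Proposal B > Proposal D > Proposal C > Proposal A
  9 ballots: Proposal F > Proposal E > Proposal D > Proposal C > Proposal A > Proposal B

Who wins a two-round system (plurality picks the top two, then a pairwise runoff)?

Round 1 first-place votes: Proposal A 18, Proposal B 0, Proposal C 0, Proposal D 7, Proposal E 11, Proposal F 16. Proposal A and Proposal F advance.
Runoff: Proposal A is ranked above Proposal F on 18 ballots, Proposal F above Proposal A on 34.

Proposal F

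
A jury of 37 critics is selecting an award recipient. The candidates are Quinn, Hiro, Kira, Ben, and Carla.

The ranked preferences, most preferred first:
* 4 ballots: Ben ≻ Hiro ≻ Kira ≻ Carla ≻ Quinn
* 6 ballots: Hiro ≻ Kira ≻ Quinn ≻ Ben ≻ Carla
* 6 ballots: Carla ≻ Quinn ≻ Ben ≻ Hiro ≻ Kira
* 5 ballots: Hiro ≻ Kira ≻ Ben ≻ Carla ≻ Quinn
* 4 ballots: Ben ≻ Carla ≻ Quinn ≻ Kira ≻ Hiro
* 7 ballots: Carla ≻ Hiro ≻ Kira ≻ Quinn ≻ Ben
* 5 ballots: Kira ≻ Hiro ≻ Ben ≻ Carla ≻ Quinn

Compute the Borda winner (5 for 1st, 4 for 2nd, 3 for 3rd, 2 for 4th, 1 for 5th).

Quinn: 4×1 + 6×3 + 6×4 + 5×1 + 4×3 + 7×2 + 5×1 = 82
Hiro: 4×4 + 6×5 + 6×2 + 5×5 + 4×1 + 7×4 + 5×4 = 135
Kira: 4×3 + 6×4 + 6×1 + 5×4 + 4×2 + 7×3 + 5×5 = 116
Ben: 4×5 + 6×2 + 6×3 + 5×3 + 4×5 + 7×1 + 5×3 = 107
Carla: 4×2 + 6×1 + 6×5 + 5×2 + 4×4 + 7×5 + 5×2 = 115

Hiro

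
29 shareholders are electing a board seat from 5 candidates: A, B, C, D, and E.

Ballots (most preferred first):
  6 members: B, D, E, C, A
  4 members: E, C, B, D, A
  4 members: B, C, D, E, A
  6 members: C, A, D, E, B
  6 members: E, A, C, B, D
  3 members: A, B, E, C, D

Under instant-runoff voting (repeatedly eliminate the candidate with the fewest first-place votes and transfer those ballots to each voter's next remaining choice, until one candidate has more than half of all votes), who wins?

Round 1: A 3, B 10, C 6, D 0, E 10. D eliminated.
Round 2: A 3, B 10, C 6, E 10. A eliminated.
Round 3: B 13, C 6, E 10. C eliminated.
Round 4: B 13, E 16. E has a majority (≥15).

E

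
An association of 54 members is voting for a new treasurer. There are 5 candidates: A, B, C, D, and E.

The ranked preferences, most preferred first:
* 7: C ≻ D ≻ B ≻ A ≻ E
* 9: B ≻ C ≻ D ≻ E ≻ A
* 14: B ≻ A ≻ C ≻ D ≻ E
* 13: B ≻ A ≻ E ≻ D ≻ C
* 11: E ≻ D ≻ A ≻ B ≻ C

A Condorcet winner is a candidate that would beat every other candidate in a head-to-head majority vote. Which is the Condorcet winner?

B vs A: 43–11
B vs C: 47–7
B vs D: 36–18
B vs E: 43–11
B beats every other candidate.

B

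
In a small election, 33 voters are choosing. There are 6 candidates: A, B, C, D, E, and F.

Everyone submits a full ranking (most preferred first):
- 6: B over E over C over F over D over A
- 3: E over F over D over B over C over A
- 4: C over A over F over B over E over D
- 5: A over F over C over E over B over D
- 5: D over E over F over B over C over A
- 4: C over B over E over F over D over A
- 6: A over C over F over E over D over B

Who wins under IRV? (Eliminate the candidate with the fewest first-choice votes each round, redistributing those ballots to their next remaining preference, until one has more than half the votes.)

C

Round 1: A 11, B 6, C 8, D 5, E 3, F 0. F eliminated.
Round 2: A 11, B 6, C 8, D 5, E 3. E eliminated.
Round 3: A 11, B 6, C 8, D 8. B eliminated.
Round 4: A 11, C 14, D 8. D eliminated.
Round 5: A 11, C 22. C has a majority (≥17).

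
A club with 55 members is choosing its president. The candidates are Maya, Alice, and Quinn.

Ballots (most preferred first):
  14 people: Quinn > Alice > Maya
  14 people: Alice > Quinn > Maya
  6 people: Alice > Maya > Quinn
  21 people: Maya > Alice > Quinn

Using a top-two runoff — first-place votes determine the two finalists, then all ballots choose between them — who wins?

Alice

Round 1 first-place votes: Maya 21, Alice 20, Quinn 14. Maya and Alice advance.
Runoff: Maya is ranked above Alice on 21 ballots, Alice above Maya on 34.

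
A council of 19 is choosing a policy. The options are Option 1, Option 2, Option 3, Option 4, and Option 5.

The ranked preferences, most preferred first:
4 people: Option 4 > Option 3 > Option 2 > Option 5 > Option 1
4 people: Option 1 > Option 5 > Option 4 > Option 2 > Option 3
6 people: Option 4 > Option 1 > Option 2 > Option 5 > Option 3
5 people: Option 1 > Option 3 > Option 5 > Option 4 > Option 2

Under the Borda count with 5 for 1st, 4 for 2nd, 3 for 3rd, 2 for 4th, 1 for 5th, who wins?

Option 1

Option 1: 4×1 + 4×5 + 6×4 + 5×5 = 73
Option 2: 4×3 + 4×2 + 6×3 + 5×1 = 43
Option 3: 4×4 + 4×1 + 6×1 + 5×4 = 46
Option 4: 4×5 + 4×3 + 6×5 + 5×2 = 72
Option 5: 4×2 + 4×4 + 6×2 + 5×3 = 51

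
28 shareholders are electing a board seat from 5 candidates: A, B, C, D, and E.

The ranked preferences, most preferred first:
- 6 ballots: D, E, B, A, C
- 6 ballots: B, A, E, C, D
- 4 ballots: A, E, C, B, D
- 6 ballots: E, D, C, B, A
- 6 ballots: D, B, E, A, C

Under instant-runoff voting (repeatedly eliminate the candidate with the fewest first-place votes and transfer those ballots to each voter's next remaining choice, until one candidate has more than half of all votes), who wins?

E

Round 1: A 4, B 6, C 0, D 12, E 6. C eliminated.
Round 2: A 4, B 6, D 12, E 6. A eliminated.
Round 3: B 6, D 12, E 10. B eliminated.
Round 4: D 12, E 16. E has a majority (≥15).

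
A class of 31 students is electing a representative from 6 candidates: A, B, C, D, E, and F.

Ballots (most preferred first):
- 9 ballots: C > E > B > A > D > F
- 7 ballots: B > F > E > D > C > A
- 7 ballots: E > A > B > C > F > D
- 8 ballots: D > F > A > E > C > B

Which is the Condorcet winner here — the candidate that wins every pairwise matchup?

E

E vs A: 23–8
E vs B: 24–7
E vs C: 22–9
E vs D: 23–8
E vs F: 16–15
E beats every other candidate.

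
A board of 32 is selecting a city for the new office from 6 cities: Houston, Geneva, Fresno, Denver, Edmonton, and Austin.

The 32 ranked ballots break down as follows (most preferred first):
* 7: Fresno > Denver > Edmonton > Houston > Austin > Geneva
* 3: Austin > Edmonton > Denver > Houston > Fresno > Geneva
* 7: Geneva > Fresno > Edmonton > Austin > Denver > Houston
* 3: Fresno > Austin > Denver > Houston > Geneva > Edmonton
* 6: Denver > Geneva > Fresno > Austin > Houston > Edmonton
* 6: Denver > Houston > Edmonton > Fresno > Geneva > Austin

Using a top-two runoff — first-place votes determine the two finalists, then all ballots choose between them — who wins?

Fresno

Round 1 first-place votes: Houston 0, Geneva 7, Fresno 10, Denver 12, Edmonton 0, Austin 3. Denver and Fresno advance.
Runoff: Denver is ranked above Fresno on 15 ballots, Fresno above Denver on 17.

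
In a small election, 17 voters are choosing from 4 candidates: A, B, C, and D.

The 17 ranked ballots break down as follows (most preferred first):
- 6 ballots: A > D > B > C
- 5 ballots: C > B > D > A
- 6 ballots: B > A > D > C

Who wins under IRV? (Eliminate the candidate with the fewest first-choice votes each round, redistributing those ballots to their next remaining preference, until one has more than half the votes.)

B

Round 1: A 6, B 6, C 5, D 0. D eliminated.
Round 2: A 6, B 6, C 5. C eliminated.
Round 3: A 6, B 11. B has a majority (≥9).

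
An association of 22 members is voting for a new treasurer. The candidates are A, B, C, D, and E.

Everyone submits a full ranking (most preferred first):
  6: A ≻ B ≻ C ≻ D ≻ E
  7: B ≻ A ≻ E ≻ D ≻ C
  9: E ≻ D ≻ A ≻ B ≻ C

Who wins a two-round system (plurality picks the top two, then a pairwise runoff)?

Round 1 first-place votes: A 6, B 7, C 0, D 0, E 9. E and B advance.
Runoff: E is ranked above B on 9 ballots, B above E on 13.

B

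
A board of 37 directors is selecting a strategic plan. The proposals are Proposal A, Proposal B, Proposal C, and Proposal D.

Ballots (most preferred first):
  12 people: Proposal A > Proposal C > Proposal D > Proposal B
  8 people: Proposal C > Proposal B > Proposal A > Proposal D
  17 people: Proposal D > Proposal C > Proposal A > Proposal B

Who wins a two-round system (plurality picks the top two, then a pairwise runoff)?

Proposal A

Round 1 first-place votes: Proposal A 12, Proposal B 0, Proposal C 8, Proposal D 17. Proposal D and Proposal A advance.
Runoff: Proposal D is ranked above Proposal A on 17 ballots, Proposal A above Proposal D on 20.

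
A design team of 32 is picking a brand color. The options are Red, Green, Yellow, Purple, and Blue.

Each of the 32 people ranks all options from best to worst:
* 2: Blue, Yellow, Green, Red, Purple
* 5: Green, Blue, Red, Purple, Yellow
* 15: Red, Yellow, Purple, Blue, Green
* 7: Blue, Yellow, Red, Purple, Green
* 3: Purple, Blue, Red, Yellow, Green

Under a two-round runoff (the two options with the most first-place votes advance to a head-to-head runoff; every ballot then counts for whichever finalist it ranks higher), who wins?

Blue

Round 1 first-place votes: Red 15, Green 5, Yellow 0, Purple 3, Blue 9. Red and Blue advance.
Runoff: Red is ranked above Blue on 15 ballots, Blue above Red on 17.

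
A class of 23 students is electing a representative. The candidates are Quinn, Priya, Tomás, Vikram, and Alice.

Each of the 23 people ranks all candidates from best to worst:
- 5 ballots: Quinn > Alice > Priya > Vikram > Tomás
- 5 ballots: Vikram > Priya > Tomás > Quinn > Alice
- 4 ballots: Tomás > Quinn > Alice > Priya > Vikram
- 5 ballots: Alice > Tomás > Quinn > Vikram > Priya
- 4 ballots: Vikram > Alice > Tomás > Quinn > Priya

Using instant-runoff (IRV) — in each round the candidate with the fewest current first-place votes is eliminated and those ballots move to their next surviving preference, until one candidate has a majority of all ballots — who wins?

Round 1: Quinn 5, Priya 0, Tomás 4, Vikram 9, Alice 5. Priya eliminated.
Round 2: Quinn 5, Tomás 4, Vikram 9, Alice 5. Tomás eliminated.
Round 3: Quinn 9, Vikram 9, Alice 5. Alice eliminated.
Round 4: Quinn 14, Vikram 9. Quinn has a majority (≥12).

Quinn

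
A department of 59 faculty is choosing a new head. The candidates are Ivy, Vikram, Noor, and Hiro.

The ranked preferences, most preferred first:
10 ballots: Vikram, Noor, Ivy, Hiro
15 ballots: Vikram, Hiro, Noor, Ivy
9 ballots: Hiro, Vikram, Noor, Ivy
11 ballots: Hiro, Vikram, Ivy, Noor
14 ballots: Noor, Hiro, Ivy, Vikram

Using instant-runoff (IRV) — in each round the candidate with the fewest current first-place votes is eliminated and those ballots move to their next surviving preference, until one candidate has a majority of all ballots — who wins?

Round 1: Ivy 0, Vikram 25, Noor 14, Hiro 20. Ivy eliminated.
Round 2: Vikram 25, Noor 14, Hiro 20. Noor eliminated.
Round 3: Vikram 25, Hiro 34. Hiro has a majority (≥30).

Hiro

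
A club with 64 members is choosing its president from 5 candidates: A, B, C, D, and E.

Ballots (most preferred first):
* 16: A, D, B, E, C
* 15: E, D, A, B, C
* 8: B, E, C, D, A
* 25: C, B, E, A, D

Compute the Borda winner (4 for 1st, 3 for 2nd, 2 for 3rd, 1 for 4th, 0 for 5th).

B

A: 16×4 + 15×2 + 8×0 + 25×1 = 119
B: 16×2 + 15×1 + 8×4 + 25×3 = 154
C: 16×0 + 15×0 + 8×2 + 25×4 = 116
D: 16×3 + 15×3 + 8×1 + 25×0 = 101
E: 16×1 + 15×4 + 8×3 + 25×2 = 150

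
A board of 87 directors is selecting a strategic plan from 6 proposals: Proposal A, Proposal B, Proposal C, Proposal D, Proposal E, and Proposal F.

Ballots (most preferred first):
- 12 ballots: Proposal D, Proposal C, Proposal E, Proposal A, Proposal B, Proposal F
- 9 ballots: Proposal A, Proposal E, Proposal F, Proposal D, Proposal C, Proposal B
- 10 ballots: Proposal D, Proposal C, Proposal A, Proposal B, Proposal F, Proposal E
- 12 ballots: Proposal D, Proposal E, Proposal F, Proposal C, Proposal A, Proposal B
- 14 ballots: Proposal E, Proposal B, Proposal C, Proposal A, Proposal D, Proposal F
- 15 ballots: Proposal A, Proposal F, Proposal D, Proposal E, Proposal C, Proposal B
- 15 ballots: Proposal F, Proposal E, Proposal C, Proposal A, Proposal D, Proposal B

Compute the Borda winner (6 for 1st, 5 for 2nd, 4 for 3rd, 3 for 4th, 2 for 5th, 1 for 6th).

Proposal E

Proposal A: 12×3 + 9×6 + 10×4 + 12×2 + 14×3 + 15×6 + 15×3 = 331
Proposal B: 12×2 + 9×1 + 10×3 + 12×1 + 14×5 + 15×1 + 15×1 = 175
Proposal C: 12×5 + 9×2 + 10×5 + 12×3 + 14×4 + 15×2 + 15×4 = 310
Proposal D: 12×6 + 9×3 + 10×6 + 12×6 + 14×2 + 15×4 + 15×2 = 349
Proposal E: 12×4 + 9×5 + 10×1 + 12×5 + 14×6 + 15×3 + 15×5 = 367
Proposal F: 12×1 + 9×4 + 10×2 + 12×4 + 14×1 + 15×5 + 15×6 = 295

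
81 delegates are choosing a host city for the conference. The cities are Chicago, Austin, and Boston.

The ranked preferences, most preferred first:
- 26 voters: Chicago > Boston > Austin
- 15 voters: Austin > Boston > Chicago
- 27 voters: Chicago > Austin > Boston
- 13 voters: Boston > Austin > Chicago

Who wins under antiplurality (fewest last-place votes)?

Last-place votes: Chicago 28, Austin 26, Boston 27.

Austin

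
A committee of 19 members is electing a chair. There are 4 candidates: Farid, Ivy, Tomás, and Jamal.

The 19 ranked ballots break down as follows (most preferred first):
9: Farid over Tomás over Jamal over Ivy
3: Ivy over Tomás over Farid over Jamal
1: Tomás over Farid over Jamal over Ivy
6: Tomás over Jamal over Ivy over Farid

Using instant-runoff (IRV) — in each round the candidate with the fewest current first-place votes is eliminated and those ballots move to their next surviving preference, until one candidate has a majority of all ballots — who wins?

Round 1: Farid 9, Ivy 3, Tomás 7, Jamal 0. Jamal eliminated.
Round 2: Farid 9, Ivy 3, Tomás 7. Ivy eliminated.
Round 3: Farid 9, Tomás 10. Tomás has a majority (≥10).

Tomás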